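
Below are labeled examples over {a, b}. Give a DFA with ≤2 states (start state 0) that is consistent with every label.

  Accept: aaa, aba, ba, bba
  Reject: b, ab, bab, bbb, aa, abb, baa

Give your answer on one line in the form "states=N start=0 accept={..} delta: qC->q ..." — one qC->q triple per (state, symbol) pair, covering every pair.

Fold the examples into a partial DFA from state 0: repeatedly fix the first undefined (state, symbol) met by the shortest-then-alphabetical prefix, trying targets in increasing order and rejecting any under which an Accept and a Reject string meet in one state with the same remainder; add a state when all current targets are rejected. Accepting states are where Accept strings end.
a: 0a undefined. 0a->0: no, aaa/aa meet in 0. Open state 1: 0a->1.
b: 0b undefined. 0b->0: ok.
aa: 1a undefined. 1a->0: ok.
ab: 1b undefined. 1b->0: ok.
All examples now run through 2 states with every (state, symbol) defined. Accept strings end in {1}, Reject strings end in {0}; accept={1}.

states=2 start=0 accept={1} delta: 0a->1 0b->0 1a->0 1b->0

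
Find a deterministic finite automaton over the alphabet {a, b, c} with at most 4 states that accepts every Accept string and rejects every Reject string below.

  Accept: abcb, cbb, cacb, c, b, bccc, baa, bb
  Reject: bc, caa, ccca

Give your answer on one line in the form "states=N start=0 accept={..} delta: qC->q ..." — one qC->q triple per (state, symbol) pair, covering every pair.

states=4 start=0 accept={0,1,2} delta: 0a->0 0b->1 0c->2 1a->0 1b->0 1c->3 2a->3 2b->0 2c->0 3a->3 3b->0 3c->0

State merging on the prefix tree: take the shortest (then alphabetical) example prefix whose next move is undefined and point that move at state 0, else 1, else 2, ...; a target is out if some Accept/Reject pair would then sit in one state with the same input left (inseparable). If every existing state is out, open a new one.
a: 0a undefined. 0a->0: ok.
b: 0b undefined. 0b->0: no, c/bc meet in 0 with "c" left. Open state 1: 0b->1.
c: 0c undefined. 0c->0: no, c/caa meet in 0. 0c->1: no, baa/caa meet in 1 with "aa" left. Open state 2: 0c->2.
ba: 1a undefined. 1a->0: ok.
bb: 1b undefined. 1b->0: ok.
bc: 1c undefined. 1c->0: no, baa/bc meet in 0. 1c->1: no, b/bc meet in 1. 1c->2: no, c/bc meet in 2. Open state 3: 1c->3.
ca: 2a undefined. 2a->0: no, baa/caa meet in 0. 2a->1: no, baa/caa meet in 0. 2a->2: no, c/caa meet in 2. 2a->3: ok.
cb: 2b undefined. 2b->0: ok.
cc: 2c undefined. 2c->0: ok.
bcc: 3c undefined. 3c->0: ok.
caa: 3a undefined. 3a->0: no, baa/caa meet in 0. 3a->1: no, cbb/caa meet in 1. 3a->2: no, c/caa meet in 2. 3a->3: ok.
abcb: 3b undefined. 3b->0: ok.
All examples now run through 4 states with every (state, symbol) defined. Accept strings end in {0,1,2}, Reject strings end in {3}; accept={0,1,2}.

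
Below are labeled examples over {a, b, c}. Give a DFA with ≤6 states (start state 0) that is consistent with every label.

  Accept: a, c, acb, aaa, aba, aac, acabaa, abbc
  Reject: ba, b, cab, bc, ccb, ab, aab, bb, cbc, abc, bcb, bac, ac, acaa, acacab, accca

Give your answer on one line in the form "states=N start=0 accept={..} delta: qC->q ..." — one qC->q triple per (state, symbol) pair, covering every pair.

Fold the examples into a partial DFA from state 0: repeatedly fix the first undefined (state, symbol) met by the shortest-then-alphabetical prefix, trying targets in increasing order and rejecting any under which an Accept and a Reject string meet in one state with the same remainder; add a state when all current targets are rejected. Accepting states are where Accept strings end.
a: 0a undefined. 0a->0: no, c/ac meet in 0 with "c" left. Open state 1: 0a->1.
b: 0b undefined. 0b->0: no, a/ba meet in 1. 0b->1: no, a/b meet in 1. Open state 2: 0b->2.
c: 0c undefined. 0c->0: ok.
aa: 1a undefined. 1a->0: ok.
ab: 1b undefined. 1b->0: no, c/cab meet in 0. 1b->1: no, a/cab meet in 1. 1b->2: no, aba/ba meet in 2 with "a" left. Open state 3: 1b->3.
ac: 1c undefined. 1c->0: no, a/accca meet in 1. 1c->1: no, a/ac meet in 1. 1c->2: no, acb/bb meet in 2 with "b" left. 1c->3: ok.
ba: 2a undefined. 2a->0: no, c/ba meet in 0. 2a->1: no, a/ba meet in 1. 2a->2: ok.
bb: 2b undefined. 2b->0: no, c/bb meet in 0. 2b->1: no, a/bb meet in 1. 2b->2: ok.
bc: 2c undefined. 2c->0: no, c/bc meet in 0. 2c->1: no, a/bc meet in 1. 2c->2: ok.
aba: 3a undefined. 3a->0: no, a/acaa meet in 1. 3a->1: no, c/acaa meet in 0. 3a->2: no, aba/ba meet in 2. 3a->3: no, aba/cab meet in 3. Open state 4: 3a->4.
abb: 3b undefined. 3b->0: ok.
abc: 3c undefined. 3c->0: no, a/accca meet in 1. 3c->1: no, a/abc meet in 1. 3c->2: ok.
acaa: 4a undefined. 4a->0: no, c/acaa meet in 0. 4a->1: no, a/acaa meet in 1. 4a->2: ok.
acab: 4b undefined. 4b->0: ok.
acac: 4c undefined. 4c->0: ok.
All examples now run through 5 states with every (state, symbol) defined. Accept strings end in {0,1,4}, Reject strings end in {2,3}; accept={0,1,4}.

states=5 start=0 accept={0,1,4} delta: 0a->1 0b->2 0c->0 1a->0 1b->3 1c->3 2a->2 2b->2 2c->2 3a->4 3b->0 3c->2 4a->2 4b->0 4c->0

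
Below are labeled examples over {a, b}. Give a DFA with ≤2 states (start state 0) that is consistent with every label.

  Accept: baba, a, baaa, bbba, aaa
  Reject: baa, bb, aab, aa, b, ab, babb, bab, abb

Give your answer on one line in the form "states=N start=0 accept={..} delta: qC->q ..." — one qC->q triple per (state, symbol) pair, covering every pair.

states=2 start=0 accept={1} delta: 0a->1 0b->0 1a->0 1b->0

State merging on the prefix tree: take the shortest (then alphabetical) example prefix whose next move is undefined and point that move at state 0, else 1, else 2, ...; a target is out if some Accept/Reject pair would then sit in one state with the same input left (inseparable). If every existing state is out, open a new one.
a: 0a undefined. 0a->0: no, a/aa meet in 0. Open state 1: 0a->1.
b: 0b undefined. 0b->0: ok.
aa: 1a undefined. 1a->0: ok.
ab: 1b undefined. 1b->0: ok.
All examples now run through 2 states with every (state, symbol) defined. Accept strings end in {1}, Reject strings end in {0}; accept={1}.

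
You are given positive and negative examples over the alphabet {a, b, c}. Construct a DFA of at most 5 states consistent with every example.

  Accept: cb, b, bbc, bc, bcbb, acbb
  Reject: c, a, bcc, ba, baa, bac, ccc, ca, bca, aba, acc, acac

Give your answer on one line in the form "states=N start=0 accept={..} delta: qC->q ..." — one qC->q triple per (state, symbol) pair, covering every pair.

states=3 start=0 accept={1,2} delta: 0a->0 0b->1 0c->0 1a->0 1b->1 1c->2 2a->0 2b->0 2c->0

Grow the machine one transition at a time. Run the examples from 0; the earliest place one falls off (shortest prefix, ties alphabetical) gets sent to the lowest-numbered state that keeps every Accept/Reject pair distinguishable — a pair clashes when both reach the same state with identical unread suffix — and to a fresh state only if none does.
a: 0a undefined. 0a->0: ok.
b: 0b undefined. 0b->0: no, b/a meet in 0. Open state 1: 0b->1.
c: 0c undefined. 0c->0: ok.
ba: 1a undefined. 1a->0: ok.
bb: 1b undefined. 1b->0: no, bbc/c meet in 0. 1b->1: ok.
bc: 1c undefined. 1c->0: no, bbc/c meet in 0. 1c->1: no, cb/bcc meet in 1. Open state 2: 1c->2.
bca: 2a undefined. 2a->0: ok.
bcb: 2b undefined. 2b->0: ok.
bcc: 2c undefined. 2c->0: ok.
All examples now run through 3 states with every (state, symbol) defined. Accept strings end in {1,2}, Reject strings end in {0}; accept={1,2}.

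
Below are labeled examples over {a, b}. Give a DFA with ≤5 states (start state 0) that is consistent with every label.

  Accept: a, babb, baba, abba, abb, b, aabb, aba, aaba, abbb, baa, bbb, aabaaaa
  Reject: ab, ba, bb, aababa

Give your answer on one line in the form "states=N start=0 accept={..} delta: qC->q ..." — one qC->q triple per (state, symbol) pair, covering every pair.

states=4 start=0 accept={0,1,3} delta: 0a->1 0b->1 1a->2 1b->2 2a->0 2b->3 3a->0 3b->0

Fold the examples into a partial DFA from state 0: repeatedly fix the first undefined (state, symbol) met by the shortest-then-alphabetical prefix, trying targets in increasing order and rejecting any under which an Accept and a Reject string meet in one state with the same remainder; add a state when all current targets are rejected. Accepting states are where Accept strings end.
a: 0a undefined. 0a->0: no, baba/aababa meet in 0 with "baba" left. Open state 1: 0a->1.
b: 0b undefined. 0b->0: no, a/ba meet in 1. 0b->1: ok.
aa: 1a undefined. 1a->0: no, babb/ab meet in 1 with "b" left. 1a->1: no, a/ba meet in 1. Open state 2: 1a->2.
ab: 1b undefined. 1b->0: no, abba/ba meet in 2. 1b->1: no, a/ab meet in 1. 1b->2: ok.
aab: 2b undefined. 2b->0: no, aba/aababa meet in 2 with "a" left. 2b->1: no, babb/ab meet in 2. 2b->2: no, babb/ab meet in 2. Open state 3: 2b->3.
aba: 2a undefined. 2a->0: ok.
aaba: 3a undefined. 3a->0: ok.
aabb: 3b undefined. 3b->0: ok.
All examples now run through 4 states with every (state, symbol) defined. Accept strings end in {0,1,3}, Reject strings end in {2}; accept={0,1,3}.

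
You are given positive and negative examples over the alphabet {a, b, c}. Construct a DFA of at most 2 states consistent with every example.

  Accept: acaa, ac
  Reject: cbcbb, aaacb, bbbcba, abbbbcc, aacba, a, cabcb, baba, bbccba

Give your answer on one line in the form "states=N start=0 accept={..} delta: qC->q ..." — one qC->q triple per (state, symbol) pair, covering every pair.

states=2 start=0 accept={1} delta: 0a->0 0b->0 0c->1 1a->1 1b->0 1c->0

Fold the examples into a partial DFA from state 0: repeatedly fix the first undefined (state, symbol) met by the shortest-then-alphabetical prefix, trying targets in increasing order and rejecting any under which an Accept and a Reject string meet in one state with the same remainder; add a state when all current targets are rejected. Accepting states are where Accept strings end.
a: 0a undefined. 0a->0: ok.
b: 0b undefined. 0b->0: ok.
c: 0c undefined. 0c->0: no, acaa/cbcbb meet in 0. Open state 1: 0c->1.
ca: 1a undefined. 1a->0: no, acaa/a meet in 0. 1a->1: ok.
cb: 1b undefined. 1b->0: ok.
bbcc: 1c undefined. 1c->0: ok.
All examples now run through 2 states with every (state, symbol) defined. Accept strings end in {1}, Reject strings end in {0}; accept={1}.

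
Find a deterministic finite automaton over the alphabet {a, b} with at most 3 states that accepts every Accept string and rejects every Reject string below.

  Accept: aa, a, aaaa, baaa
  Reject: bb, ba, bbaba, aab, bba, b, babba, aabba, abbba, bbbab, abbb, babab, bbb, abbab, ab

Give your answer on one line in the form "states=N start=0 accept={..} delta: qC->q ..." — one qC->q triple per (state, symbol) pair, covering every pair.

Grow the machine one transition at a time. Run the examples from 0; the earliest place one falls off (shortest prefix, ties alphabetical) gets sent to the lowest-numbered state that keeps every Accept/Reject pair distinguishable — a pair clashes when both reach the same state with identical unread suffix — and to a fresh state only if none does.
a: 0a undefined. 0a->0: ok.
b: 0b undefined. 0b->0: no, aa/bb meet in 0. Open state 1: 0b->1.
ba: 1a undefined. 1a->0: no, aa/ba meet in 0. 1a->1: no, baaa/ba meet in 1. Open state 2: 1a->2.
bb: 1b undefined. 1b->0: no, aa/bb meet in 0. 1b->1: ok.
baa: 2a undefined. 2a->0: ok.
bab: 2b undefined. 2b->0: no, aa/bbaba meet in 0. 2b->1: ok.
All examples now run through 3 states with every (state, symbol) defined. Accept strings end in {0}, Reject strings end in {1,2}; accept={0}.

states=3 start=0 accept={0} delta: 0a->0 0b->1 1a->2 1b->1 2a->0 2b->1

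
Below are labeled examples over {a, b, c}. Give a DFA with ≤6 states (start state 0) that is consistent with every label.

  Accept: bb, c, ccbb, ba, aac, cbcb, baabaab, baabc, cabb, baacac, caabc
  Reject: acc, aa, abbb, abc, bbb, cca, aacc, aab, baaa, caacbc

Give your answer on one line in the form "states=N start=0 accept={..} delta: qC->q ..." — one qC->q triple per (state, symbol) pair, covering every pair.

states=5 start=0 accept={2,4} delta: 0a->0 0b->1 0c->2 1a->2 1b->2 1c->1 2a->3 2b->1 2c->0 3a->3 3b->4 3c->0 4a->2 4b->2 4c->2

Grow the machine one transition at a time. Run the examples from 0; the earliest place one falls off (shortest prefix, ties alphabetical) gets sent to the lowest-numbered state that keeps every Accept/Reject pair distinguishable — a pair clashes when both reach the same state with identical unread suffix — and to a fresh state only if none does.
a: 0a undefined. 0a->0: ok.
b: 0b undefined. 0b->0: no, bb/aa meet in 0. Open state 1: 0b->1.
c: 0c undefined. 0c->0: no, c/acc meet in 0. 0c->1: no, c/aab meet in 1. Open state 2: 0c->2.
ba: 1a undefined. 1a->0: no, ba/aa meet in 0. 1a->1: no, ba/aab meet in 1. 1a->2: ok.
bb: 1b undefined. 1b->0: no, bb/aa meet in 0. 1b->1: no, bb/abbb meet in 1. 1b->2: ok.
ca: 2a undefined. 2a->0: no, baabaab/aab meet in 1. 2a->1: no, bb/baaa meet in 2. 2a->2: no, bb/baaa meet in 2. Open state 3: 2a->3.
cb: 2b undefined. 2b->0: no, cbcb/aa meet in 0. 2b->1: ok.
cc: 2c undefined. 2c->0: ok.
abc: 1c undefined. 1c->0: no, cbcb/abbb meet in 1. 1c->1: ok.
caa: 3a undefined. 3a->0: no, caabc/abbb meet in 1. 3a->1: no, caabc/acc meet in 0. 3a->2: no, bb/baaa meet in 2. 3a->3: ok.
cab: 3b undefined. 3b->0: no, baabaab/abbb meet in 1. 3b->1: no, baabaab/abbb meet in 1. 3b->2: no, baabc/acc meet in 0. 3b->3: no, baabaab/baaa meet in 3. Open state 4: 3b->4.
baac: 3c undefined. 3c->0: ok.
cabb: 4b undefined. 4b->0: no, cabb/acc meet in 0. 4b->1: no, cabb/abbb meet in 1. 4b->2: ok.
baaba: 4a undefined. 4a->0: no, baabaab/abbb meet in 1. 4a->1: no, baabaab/abbb meet in 1. 4a->2: ok.
baabc: 4c undefined. 4c->0: no, baabc/acc meet in 0. 4c->1: no, baabc/abbb meet in 1. 4c->2: ok.
All examples now run through 5 states with every (state, symbol) defined. Accept strings end in {2,4}, Reject strings end in {0,1,3}; accept={2,4}.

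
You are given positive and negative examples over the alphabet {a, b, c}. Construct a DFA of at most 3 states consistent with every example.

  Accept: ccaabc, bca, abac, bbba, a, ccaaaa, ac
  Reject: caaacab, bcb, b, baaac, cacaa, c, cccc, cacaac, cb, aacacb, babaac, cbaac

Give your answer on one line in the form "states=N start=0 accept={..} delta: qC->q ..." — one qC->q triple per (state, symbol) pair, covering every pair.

states=3 start=0 accept={1} delta: 0a->1 0b->0 0c->0 1a->2 1b->0 1c->1 2a->0 2b->1 2c->0

State merging on the prefix tree: take the shortest (then alphabetical) example prefix whose next move is undefined and point that move at state 0, else 1, else 2, ...; a target is out if some Accept/Reject pair would then sit in one state with the same input left (inseparable). If every existing state is out, open a new one.
a: 0a undefined. 0a->0: no, ac/c meet in 0 with "c" left. Open state 1: 0a->1.
b: 0b undefined. 0b->0: ok.
c: 0c undefined. 0c->0: ok.
aa: 1a undefined. 1a->0: no, ccaabc/bcb meet in 0. 1a->1: no, ac/baaac meet in 1 with "c" left. Open state 2: 1a->2.
ab: 1b undefined. 1b->0: ok.
ac: 1c undefined. 1c->0: no, abac/bcb meet in 0. 1c->1: ok.
aac: 2c undefined. 2c->0: ok.
baaa: 2a undefined. 2a->0: ok.
ccaab: 2b undefined. 2b->0: no, ccaabc/caaacab meet in 0. 2b->1: ok.
All examples now run through 3 states with every (state, symbol) defined. Accept strings end in {1}, Reject strings end in {0}; accept={1}.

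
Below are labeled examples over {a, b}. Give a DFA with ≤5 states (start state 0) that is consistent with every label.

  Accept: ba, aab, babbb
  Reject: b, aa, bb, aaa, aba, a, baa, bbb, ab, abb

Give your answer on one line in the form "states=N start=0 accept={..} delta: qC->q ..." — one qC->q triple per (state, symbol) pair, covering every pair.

states=5 start=0 accept={4} delta: 0a->1 0b->2 1a->3 1b->0 2a->4 2b->0 3a->0 3b->4 4a->0 4b->4

Fold the examples into a partial DFA from state 0: repeatedly fix the first undefined (state, symbol) met by the shortest-then-alphabetical prefix, trying targets in increasing order and rejecting any under which an Accept and a Reject string meet in one state with the same remainder; add a state when all current targets are rejected. Accepting states are where Accept strings end.
a: 0a undefined. 0a->0: no, ba/aba meet in 0 with "ba" left. Open state 1: 0a->1.
b: 0b undefined. 0b->0: no, ba/a meet in 1. 0b->1: no, ba/aa meet in 1 with "a" left. Open state 2: 0b->2.
aa: 1a undefined. 1a->0: no, aab/b meet in 2. 1a->1: no, aab/ab meet in 1 with "b" left. 1a->2: no, ba/aaa meet in 2 with "a" left. Open state 3: 1a->3.
ab: 1b undefined. 1b->0: ok.
ba: 2a undefined. 2a->0: no, ba/ab meet in 0. 2a->1: no, ba/aba meet in 1. 2a->2: no, ba/b meet in 2. 2a->3: no, ba/aa meet in 3. Open state 4: 2a->4.
bb: 2b undefined. 2b->0: ok.
aaa: 3a undefined. 3a->0: ok.
aab: 3b undefined. 3b->0: no, aab/bb meet in 0. 3b->1: no, aab/aba meet in 1. 3b->2: no, aab/b meet in 2. 3b->3: no, aab/aa meet in 3. 3b->4: ok.
baa: 4a undefined. 4a->0: ok.
bab: 4b undefined. 4b->0: no, babbb/bb meet in 0. 4b->1: no, babbb/b meet in 2. 4b->2: no, babbb/b meet in 2. 4b->3: no, babbb/aa meet in 3. 4b->4: ok.
All examples now run through 5 states with every (state, symbol) defined. Accept strings end in {4}, Reject strings end in {0,1,2,3}; accept={4}.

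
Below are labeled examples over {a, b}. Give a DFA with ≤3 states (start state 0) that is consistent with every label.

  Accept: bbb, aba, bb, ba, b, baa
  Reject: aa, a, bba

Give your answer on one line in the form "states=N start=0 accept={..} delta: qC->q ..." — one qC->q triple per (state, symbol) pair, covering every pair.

Fold the examples into a partial DFA from state 0: repeatedly fix the first undefined (state, symbol) met by the shortest-then-alphabetical prefix, trying targets in increasing order and rejecting any under which an Accept and a Reject string meet in one state with the same remainder; add a state when all current targets are rejected. Accepting states are where Accept strings end.
a: 0a undefined. 0a->0: ok.
b: 0b undefined. 0b->0: no, bbb/aa meet in 0. Open state 1: 0b->1.
ba: 1a undefined. 1a->0: no, aba/aa meet in 0. 1a->1: ok.
bb: 1b undefined. 1b->0: no, bb/aa meet in 0. 1b->1: no, bbb/bba meet in 1. Open state 2: 1b->2.
bba: 2a undefined. 2a->0: ok.
bbb: 2b undefined. 2b->0: no, bbb/aa meet in 0. 2b->1: ok.
All examples now run through 3 states with every (state, symbol) defined. Accept strings end in {1,2}, Reject strings end in {0}; accept={1,2}.

states=3 start=0 accept={1,2} delta: 0a->0 0b->1 1a->1 1b->2 2a->0 2b->1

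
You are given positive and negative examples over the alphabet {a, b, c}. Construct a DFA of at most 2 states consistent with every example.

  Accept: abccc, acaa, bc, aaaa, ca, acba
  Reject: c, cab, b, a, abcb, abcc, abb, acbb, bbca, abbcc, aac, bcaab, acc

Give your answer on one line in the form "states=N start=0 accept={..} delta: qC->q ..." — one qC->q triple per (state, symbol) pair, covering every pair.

states=2 start=0 accept={0} delta: 0a->1 0b->1 0c->1 1a->0 1b->1 1c->0

Grow the machine one transition at a time. Run the examples from 0; the earliest place one falls off (shortest prefix, ties alphabetical) gets sent to the lowest-numbered state that keeps every Accept/Reject pair distinguishable — a pair clashes when both reach the same state with identical unread suffix — and to a fresh state only if none does.
a: 0a undefined. 0a->0: no, aaaa/a meet in 0. Open state 1: 0a->1.
b: 0b undefined. 0b->0: no, bc/c meet in 0 with "c" left. 0b->1: ok.
c: 0c undefined. 0c->0: no, ca/b meet in 1. 0c->1: ok.
aa: 1a undefined. 1a->0: ok.
ab: 1b undefined. 1b->0: no, abccc/abbcc meet in 1 with "cc" left. 1b->1: ok.
ac: 1c undefined. 1c->0: ok.
All examples now run through 2 states with every (state, symbol) defined. Accept strings end in {0}, Reject strings end in {1}; accept={0}.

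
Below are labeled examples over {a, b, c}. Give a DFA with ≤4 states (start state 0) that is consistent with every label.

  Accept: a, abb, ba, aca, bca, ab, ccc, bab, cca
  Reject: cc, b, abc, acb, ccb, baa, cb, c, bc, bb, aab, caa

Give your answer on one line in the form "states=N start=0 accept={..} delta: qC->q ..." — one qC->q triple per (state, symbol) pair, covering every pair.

State merging on the prefix tree: take the shortest (then alphabetical) example prefix whose next move is undefined and point that move at state 0, else 1, else 2, ...; a target is out if some Accept/Reject pair would then sit in one state with the same input left (inseparable). If every existing state is out, open a new one.
a: 0a undefined. 0a->0: no, abb/bb meet in 0 with "bb" left. Open state 1: 0a->1.
b: 0b undefined. 0b->0: ok.
c: 0c undefined. 0c->0: no, ccc/cc meet in 0. 0c->1: no, a/c meet in 1. Open state 2: 0c->2.
aa: 1a undefined. 1a->0: ok.
ab: 1b undefined. 1b->0: no, abb/b meet in 0. 1b->1: ok.
ac: 1c undefined. 1c->0: ok.
ca: 2a undefined. 2a->0: no, a/caa meet in 1. 2a->1: ok.
cb: 2b undefined. 2b->0: ok.
cc: 2c undefined. 2c->0: no, ccc/c meet in 2. 2c->1: no, a/cc meet in 1. 2c->2: no, ccc/cc meet in 2. Open state 3: 2c->3.
cca: 3a undefined. 3a->0: no, cca/b meet in 0. 3a->1: ok.
ccb: 3b undefined. 3b->0: ok.
ccc: 3c undefined. 3c->0: no, ccc/b meet in 0. 3c->1: ok.
All examples now run through 4 states with every (state, symbol) defined. Accept strings end in {1}, Reject strings end in {0,2,3}; accept={1}.

states=4 start=0 accept={1} delta: 0a->1 0b->0 0c->2 1a->0 1b->1 1c->0 2a->1 2b->0 2c->3 3a->1 3b->0 3c->1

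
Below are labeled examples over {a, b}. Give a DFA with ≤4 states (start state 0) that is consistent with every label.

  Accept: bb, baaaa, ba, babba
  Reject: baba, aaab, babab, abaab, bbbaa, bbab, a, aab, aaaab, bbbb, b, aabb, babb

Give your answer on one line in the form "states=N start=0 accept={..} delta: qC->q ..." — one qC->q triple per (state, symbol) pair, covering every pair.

State merging on the prefix tree: take the shortest (then alphabetical) example prefix whose next move is undefined and point that move at state 0, else 1, else 2, ...; a target is out if some Accept/Reject pair would then sit in one state with the same input left (inseparable). If every existing state is out, open a new one.
a: 0a undefined. 0a->0: no, bb/aabb meet in 0 with "bb" left. Open state 1: 0a->1.
b: 0b undefined. 0b->0: no, bb/bbbb meet in 0. 0b->1: ok.
aa: 1a undefined. 1a->0: no, bb/aaab meet in 1 with "b" left. 1a->1: no, bb/aaab meet in 1 with "b" left. Open state 2: 1a->2.
ab: 1b undefined. 1b->0: no, bb/bbab meet in 0. 1b->1: no, bb/a meet in 1. 1b->2: ok.
aaa: 2a undefined. 2a->0: no, bb/abaab meet in 2. 2a->1: no, bb/aaab meet in 2. 2a->2: ok.
aab: 2b undefined. 2b->0: no, bb/babab meet in 2. 2b->1: no, bb/baba meet in 2. 2b->2: no, bb/baba meet in 2. Open state 3: 2b->3.
aabb: 3b undefined. 3b->0: no, babba/a meet in 1. 3b->1: ok.
baba: 3a undefined. 3a->0: ok.
All examples now run through 4 states with every (state, symbol) defined. Accept strings end in {2}, Reject strings end in {0,1,3}; accept={2}.

states=4 start=0 accept={2} delta: 0a->1 0b->1 1a->2 1b->2 2a->2 2b->3 3a->0 3b->1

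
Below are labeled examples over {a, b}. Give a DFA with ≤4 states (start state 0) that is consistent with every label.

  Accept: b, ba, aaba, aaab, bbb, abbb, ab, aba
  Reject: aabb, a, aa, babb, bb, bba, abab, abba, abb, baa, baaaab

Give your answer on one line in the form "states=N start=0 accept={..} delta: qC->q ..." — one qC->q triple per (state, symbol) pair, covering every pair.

states=4 start=0 accept={1,2} delta: 0a->0 0b->1 1a->2 1b->0 2a->3 2b->3 3a->1 3b->0

State merging on the prefix tree: take the shortest (then alphabetical) example prefix whose next move is undefined and point that move at state 0, else 1, else 2, ...; a target is out if some Accept/Reject pair would then sit in one state with the same input left (inseparable). If every existing state is out, open a new one.
a: 0a undefined. 0a->0: ok.
b: 0b undefined. 0b->0: no, b/aabb meet in 0. Open state 1: 0b->1.
ba: 1a undefined. 1a->0: no, b/abab meet in 1. 1a->1: no, b/baa meet in 1. Open state 2: 1a->2.
bb: 1b undefined. 1b->0: ok.
baa: 2a undefined. 2a->0: no, b/baaaab meet in 1. 2a->1: no, b/baa meet in 1. 2a->2: no, ba/baa meet in 2. Open state 3: 2a->3.
bab: 2b undefined. 2b->0: no, b/babb meet in 1. 2b->1: no, b/abab meet in 1. 2b->2: no, ba/babb meet in 2. 2b->3: ok.
baaa: 3a undefined. 3a->0: no, b/baaaab meet in 1. 3a->1: ok.
babb: 3b undefined. 3b->0: ok.
All examples now run through 4 states with every (state, symbol) defined. Accept strings end in {1,2}, Reject strings end in {0,3}; accept={1,2}.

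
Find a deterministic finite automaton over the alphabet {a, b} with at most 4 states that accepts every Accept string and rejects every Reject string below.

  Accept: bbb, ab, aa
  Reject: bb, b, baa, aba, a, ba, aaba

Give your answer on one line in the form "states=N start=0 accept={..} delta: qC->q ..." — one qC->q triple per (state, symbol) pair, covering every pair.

State merging on the prefix tree: take the shortest (then alphabetical) example prefix whose next move is undefined and point that move at state 0, else 1, else 2, ...; a target is out if some Accept/Reject pair would then sit in one state with the same input left (inseparable). If every existing state is out, open a new one.
a: 0a undefined. 0a->0: no, ab/b meet in 0 with "b" left. Open state 1: 0a->1.
b: 0b undefined. 0b->0: no, bbb/bb meet in 0. 0b->1: no, ab/bb meet in 1 with "b" left. Open state 2: 0b->2.
aa: 1a undefined. 1a->0: ok.
ab: 1b undefined. 1b->0: ok.
ba: 2a undefined. 2a->0: no, ab/ba meet in 0. 2a->1: no, ab/baa meet in 0. 2a->2: ok.
bb: 2b undefined. 2b->0: no, bbb/b meet in 2. 2b->1: ok.
All examples now run through 3 states with every (state, symbol) defined. Accept strings end in {0}, Reject strings end in {1,2}; accept={0}.

states=3 start=0 accept={0} delta: 0a->1 0b->2 1a->0 1b->0 2a->2 2b->1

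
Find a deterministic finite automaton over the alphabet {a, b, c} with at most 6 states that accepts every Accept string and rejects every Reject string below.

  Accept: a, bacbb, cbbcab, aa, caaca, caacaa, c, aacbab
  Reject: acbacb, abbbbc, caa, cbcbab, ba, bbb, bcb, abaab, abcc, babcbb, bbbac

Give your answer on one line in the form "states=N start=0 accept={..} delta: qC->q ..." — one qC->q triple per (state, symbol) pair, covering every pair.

states=5 start=0 accept={0,1} delta: 0a->0 0b->1 0c->1 1a->2 1b->3 1c->2 2a->2 2b->3 2c->3 3a->0 3b->4 3c->0 4a->1 4b->1 4c->0

Grow the machine one transition at a time. Run the examples from 0; the earliest place one falls off (shortest prefix, ties alphabetical) gets sent to the lowest-numbered state that keeps every Accept/Reject pair distinguishable — a pair clashes when both reach the same state with identical unread suffix — and to a fresh state only if none does.
a: 0a undefined. 0a->0: ok.
b: 0b undefined. 0b->0: no, a/ba meet in 0. Open state 1: 0b->1.
c: 0c undefined. 0c->0: no, a/caa meet in 0. 0c->1: ok.
ba: 1a undefined. 1a->0: no, a/caa meet in 0. 1a->1: no, c/caa meet in 1. Open state 2: 1a->2.
bb: 1b undefined. 1b->0: no, a/acbacb meet in 0. 1b->1: no, c/bbb meet in 1. 1b->2: no, aacbab/abaab meet in 2 with "ab" left. Open state 3: 1b->3.
bc: 1c undefined. 1c->0: no, c/bcb meet in 1. 1c->1: no, c/abcc meet in 1. 1c->2: ok.
bab: 2b undefined. 2b->0: no, a/bcb meet in 0. 2b->1: no, c/bcb meet in 1. 2b->2: no, bacbb/babcbb meet in 2 with "cbb" left. 2b->3: ok.
bac: 2c undefined. 2c->0: no, a/abcc meet in 0. 2c->1: no, bacbb/bbb meet in 3 with "b" left. 2c->2: no, bacbb/bbb meet in 3 with "b" left. 2c->3: ok.
bbb: 3b undefined. 3b->0: no, a/bbb meet in 0. 3b->1: no, bacbb/bcb meet in 3. 3b->2: no, bacbb/bcb meet in 3. 3b->3: no, bacbb/bbb meet in 3. Open state 4: 3b->4.
caa: 2a undefined. 2a->0: no, a/caa meet in 0. 2a->1: no, caaca/caa meet in 1. 2a->2: ok.
cbc: 3c undefined. 3c->0: ok.
acba: 3a undefined. 3a->0: ok.
bbba: 4a undefined. 4a->0: no, c/bbbac meet in 1. 4a->1: ok.
cbbc: 4c undefined. 4c->0: ok.
abbbb: 4b undefined. 4b->0: no, cbbcab/abbbbc meet in 1. 4b->1: ok.
All examples now run through 5 states with every (state, symbol) defined. Accept strings end in {0,1}, Reject strings end in {2,3,4}; accept={0,1}.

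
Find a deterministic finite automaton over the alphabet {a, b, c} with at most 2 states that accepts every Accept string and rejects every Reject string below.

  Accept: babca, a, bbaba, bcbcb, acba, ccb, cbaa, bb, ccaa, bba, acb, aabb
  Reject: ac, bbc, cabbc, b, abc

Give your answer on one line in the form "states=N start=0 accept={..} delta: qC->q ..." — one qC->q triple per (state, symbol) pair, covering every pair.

states=2 start=0 accept={0} delta: 0a->0 0b->1 0c->1 1a->0 1b->0 1c->1

State merging on the prefix tree: take the shortest (then alphabetical) example prefix whose next move is undefined and point that move at state 0, else 1, else 2, ...; a target is out if some Accept/Reject pair would then sit in one state with the same input left (inseparable). If every existing state is out, open a new one.
a: 0a undefined. 0a->0: ok.
b: 0b undefined. 0b->0: no, a/b meet in 0. Open state 1: 0b->1.
c: 0c undefined. 0c->0: no, a/ac meet in 0. 0c->1: ok.
ba: 1a undefined. 1a->0: ok.
bb: 1b undefined. 1b->0: ok.
bc: 1c undefined. 1c->0: no, babca/abc meet in 0. 1c->1: ok.
All examples now run through 2 states with every (state, symbol) defined. Accept strings end in {0}, Reject strings end in {1}; accept={0}.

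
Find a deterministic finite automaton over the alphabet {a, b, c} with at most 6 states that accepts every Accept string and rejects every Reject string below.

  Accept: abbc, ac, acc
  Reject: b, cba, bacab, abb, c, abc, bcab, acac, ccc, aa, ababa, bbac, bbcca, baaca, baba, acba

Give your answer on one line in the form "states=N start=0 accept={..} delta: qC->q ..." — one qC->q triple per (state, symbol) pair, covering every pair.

Fold the examples into a partial DFA from state 0: repeatedly fix the first undefined (state, symbol) met by the shortest-then-alphabetical prefix, trying targets in increasing order and rejecting any under which an Accept and a Reject string meet in one state with the same remainder; add a state when all current targets are rejected. Accepting states are where Accept strings end.
a: 0a undefined. 0a->0: no, ac/c meet in 0 with "c" left. Open state 1: 0a->1.
b: 0b undefined. 0b->0: no, ac/bbac meet in 1 with "c" left. 0b->1: ok.
c: 0c undefined. 0c->0: ok.
aa: 1a undefined. 1a->0: ok.
ab: 1b undefined. 1b->0: no, abbc/bbac meet in 1 with "c" left. 1b->1: no, abbc/abc meet in 1 with "c" left. Open state 2: 1b->2.
ac: 1c undefined. 1c->0: no, ac/cba meet in 0. 1c->1: no, ac/b meet in 1. 1c->2: no, ac/bacab meet in 2. Open state 3: 1c->3.
aba: 2a undefined. 2a->0: ok.
abb: 2b undefined. 2b->0: no, abbc/cba meet in 0. 2b->1: ok.
abc: 2c undefined. 2c->0: ok.
aca: 3a undefined. 3a->0: ok.
acb: 3b undefined. 3b->0: ok.
acc: 3c undefined. 3c->0: no, acc/cba meet in 0. 3c->1: no, acc/b meet in 1. 3c->2: no, acc/bacab meet in 2. 3c->3: ok.
All examples now run through 4 states with every (state, symbol) defined. Accept strings end in {3}, Reject strings end in {0,1,2}; accept={3}.

states=4 start=0 accept={3} delta: 0a->1 0b->1 0c->0 1a->0 1b->2 1c->3 2a->0 2b->1 2c->0 3a->0 3b->0 3c->3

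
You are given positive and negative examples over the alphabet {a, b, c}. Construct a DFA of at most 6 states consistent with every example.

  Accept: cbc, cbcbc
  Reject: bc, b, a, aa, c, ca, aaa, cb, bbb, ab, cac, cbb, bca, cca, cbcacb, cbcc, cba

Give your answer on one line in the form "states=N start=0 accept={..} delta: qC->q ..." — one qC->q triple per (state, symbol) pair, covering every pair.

Grow the machine one transition at a time. Run the examples from 0; the earliest place one falls off (shortest prefix, ties alphabetical) gets sent to the lowest-numbered state that keeps every Accept/Reject pair distinguishable — a pair clashes when both reach the same state with identical unread suffix — and to a fresh state only if none does.
a: 0a undefined. 0a->0: ok.
b: 0b undefined. 0b->0: ok.
c: 0c undefined. 0c->0: no, cbc/bc meet in 0. Open state 1: 0c->1.
ca: 1a undefined. 1a->0: ok.
cb: 1b undefined. 1b->0: no, cbc/bc meet in 1. 1b->1: ok.
cc: 1c undefined. 1c->0: no, cbc/b meet in 0. 1c->1: no, cbc/bc meet in 1. Open state 2: 1c->2.
cca: 2a undefined. 2a->0: ok.
cbcb: 2b undefined. 2b->0: no, cbcbc/bc meet in 1. 2b->1: ok.
cbcc: 2c undefined. 2c->0: ok.
All examples now run through 3 states with every (state, symbol) defined. Accept strings end in {2}, Reject strings end in {0,1}; accept={2}.

states=3 start=0 accept={2} delta: 0a->0 0b->0 0c->1 1a->0 1b->1 1c->2 2a->0 2b->1 2c->0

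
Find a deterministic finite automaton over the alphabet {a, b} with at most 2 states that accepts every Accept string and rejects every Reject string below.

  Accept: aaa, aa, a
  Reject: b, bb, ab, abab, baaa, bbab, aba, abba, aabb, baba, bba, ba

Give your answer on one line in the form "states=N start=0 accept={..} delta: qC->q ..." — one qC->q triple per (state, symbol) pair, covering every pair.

states=2 start=0 accept={0} delta: 0a->0 0b->1 1a->1 1b->1

Grow the machine one transition at a time. Run the examples from 0; the earliest place one falls off (shortest prefix, ties alphabetical) gets sent to the lowest-numbered state that keeps every Accept/Reject pair distinguishable — a pair clashes when both reach the same state with identical unread suffix — and to a fresh state only if none does.
a: 0a undefined. 0a->0: ok.
b: 0b undefined. 0b->0: no, aaa/b meet in 0. Open state 1: 0b->1.
ba: 1a undefined. 1a->0: no, aaa/baaa meet in 0. 1a->1: ok.
bb: 1b undefined. 1b->0: no, aaa/bb meet in 0. 1b->1: ok.
All examples now run through 2 states with every (state, symbol) defined. Accept strings end in {0}, Reject strings end in {1}; accept={0}.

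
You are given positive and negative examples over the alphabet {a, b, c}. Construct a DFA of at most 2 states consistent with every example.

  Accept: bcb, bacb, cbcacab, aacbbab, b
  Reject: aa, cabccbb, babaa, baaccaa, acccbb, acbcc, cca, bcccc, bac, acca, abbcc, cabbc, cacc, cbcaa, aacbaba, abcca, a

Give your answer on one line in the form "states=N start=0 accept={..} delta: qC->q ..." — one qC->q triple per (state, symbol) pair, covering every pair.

states=2 start=0 accept={1} delta: 0a->0 0b->1 0c->0 1a->0 1b->0 1c->0

State merging on the prefix tree: take the shortest (then alphabetical) example prefix whose next move is undefined and point that move at state 0, else 1, else 2, ...; a target is out if some Accept/Reject pair would then sit in one state with the same input left (inseparable). If every existing state is out, open a new one.
a: 0a undefined. 0a->0: ok.
b: 0b undefined. 0b->0: no, b/aa meet in 0. Open state 1: 0b->1.
c: 0c undefined. 0c->0: ok.
ba: 1a undefined. 1a->0: ok.
bc: 1c undefined. 1c->0: ok.
abb: 1b undefined. 1b->0: ok.
All examples now run through 2 states with every (state, symbol) defined. Accept strings end in {1}, Reject strings end in {0}; accept={1}.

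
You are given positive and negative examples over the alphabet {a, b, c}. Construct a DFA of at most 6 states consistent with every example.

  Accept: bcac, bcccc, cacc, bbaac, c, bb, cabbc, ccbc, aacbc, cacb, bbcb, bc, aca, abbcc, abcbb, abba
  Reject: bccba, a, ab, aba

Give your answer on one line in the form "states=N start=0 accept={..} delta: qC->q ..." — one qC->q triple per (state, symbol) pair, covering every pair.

states=4 start=0 accept={2,3} delta: 0a->0 0b->1 0c->2 1a->0 1b->2 1c->2 2a->2 2b->3 2c->2 3a->0 3b->2 3c->2

Fold the examples into a partial DFA from state 0: repeatedly fix the first undefined (state, symbol) met by the shortest-then-alphabetical prefix, trying targets in increasing order and rejecting any under which an Accept and a Reject string meet in one state with the same remainder; add a state when all current targets are rejected. Accepting states are where Accept strings end.
a: 0a undefined. 0a->0: ok.
b: 0b undefined. 0b->0: no, bb/a meet in 0. Open state 1: 0b->1.
c: 0c undefined. 0c->0: no, cacc/a meet in 0. 0c->1: no, c/ab meet in 1. Open state 2: 0c->2.
bb: 1b undefined. 1b->0: no, bb/a meet in 0. 1b->1: no, bb/ab meet in 1. 1b->2: ok.
bc: 1c undefined. 1c->0: no, bc/a meet in 0. 1c->1: no, bcccc/ab meet in 1. 1c->2: ok.
ca: 2a undefined. 2a->0: no, aca/a meet in 0. 2a->1: no, aca/ab meet in 1. 2a->2: ok.
cc: 2c undefined. 2c->0: no, bcac/a meet in 0. 2c->1: no, bcac/ab meet in 1. 2c->2: ok.
aba: 1a undefined. 1a->0: ok.
cab: 2b undefined. 2b->0: no, cacb/bccba meet in 0. 2b->1: no, cacb/ab meet in 1. 2b->2: no, bcac/bccba meet in 2. Open state 3: 2b->3.
cabb: 3b undefined. 3b->0: no, abcbb/a meet in 0. 3b->1: no, abcbb/ab meet in 1. 3b->2: ok.
ccbc: 3c undefined. 3c->0: no, ccbc/a meet in 0. 3c->1: no, ccbc/ab meet in 1. 3c->2: ok.
bccba: 3a undefined. 3a->0: ok.
All examples now run through 4 states with every (state, symbol) defined. Accept strings end in {2,3}, Reject strings end in {0,1}; accept={2,3}.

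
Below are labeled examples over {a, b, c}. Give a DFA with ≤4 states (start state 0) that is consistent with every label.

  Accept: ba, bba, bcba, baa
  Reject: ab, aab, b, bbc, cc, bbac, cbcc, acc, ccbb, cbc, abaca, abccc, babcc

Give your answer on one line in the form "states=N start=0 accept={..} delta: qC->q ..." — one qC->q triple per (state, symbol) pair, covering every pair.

states=3 start=0 accept={2} delta: 0a->0 0b->1 0c->0 1a->2 1b->1 1c->0 2a->2 2b->0 2c->0

Fold the examples into a partial DFA from state 0: repeatedly fix the first undefined (state, symbol) met by the shortest-then-alphabetical prefix, trying targets in increasing order and rejecting any under which an Accept and a Reject string meet in one state with the same remainder; add a state when all current targets are rejected. Accepting states are where Accept strings end.
a: 0a undefined. 0a->0: ok.
b: 0b undefined. 0b->0: no, ba/ab meet in 0. Open state 1: 0b->1.
c: 0c undefined. 0c->0: ok.
ba: 1a undefined. 1a->0: no, ba/cc meet in 0. 1a->1: no, ba/ab meet in 1. Open state 2: 1a->2.
bb: 1b undefined. 1b->0: no, bba/bbc meet in 0. 1b->1: ok.
bc: 1c undefined. 1c->0: ok.
baa: 2a undefined. 2a->0: no, baa/bbc meet in 0. 2a->1: no, baa/ab meet in 1. 2a->2: ok.
bab: 2b undefined. 2b->0: ok.
abac: 2c undefined. 2c->0: ok.
All examples now run through 3 states with every (state, symbol) defined. Accept strings end in {2}, Reject strings end in {0,1}; accept={2}.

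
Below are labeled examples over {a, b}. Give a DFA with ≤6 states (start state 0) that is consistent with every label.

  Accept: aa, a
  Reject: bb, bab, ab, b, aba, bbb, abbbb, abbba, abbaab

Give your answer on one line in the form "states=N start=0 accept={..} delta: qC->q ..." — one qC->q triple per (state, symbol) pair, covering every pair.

Grow the machine one transition at a time. Run the examples from 0; the earliest place one falls off (shortest prefix, ties alphabetical) gets sent to the lowest-numbered state that keeps every Accept/Reject pair distinguishable — a pair clashes when both reach the same state with identical unread suffix — and to a fresh state only if none does.
a: 0a undefined. 0a->0: ok.
b: 0b undefined. 0b->0: no, aa/bb meet in 0. Open state 1: 0b->1.
ba: 1a undefined. 1a->0: no, aa/aba meet in 0. 1a->1: ok.
bb: 1b undefined. 1b->0: no, aa/bb meet in 0. 1b->1: ok.
All examples now run through 2 states with every (state, symbol) defined. Accept strings end in {0}, Reject strings end in {1}; accept={0}.

states=2 start=0 accept={0} delta: 0a->0 0b->1 1a->1 1b->1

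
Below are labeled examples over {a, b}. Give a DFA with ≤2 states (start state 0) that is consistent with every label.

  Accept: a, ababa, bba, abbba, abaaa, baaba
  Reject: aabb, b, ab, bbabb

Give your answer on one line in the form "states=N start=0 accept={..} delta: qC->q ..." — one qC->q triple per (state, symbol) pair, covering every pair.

Fold the examples into a partial DFA from state 0: repeatedly fix the first undefined (state, symbol) met by the shortest-then-alphabetical prefix, trying targets in increasing order and rejecting any under which an Accept and a Reject string meet in one state with the same remainder; add a state when all current targets are rejected. Accepting states are where Accept strings end.
a: 0a undefined. 0a->0: ok.
b: 0b undefined. 0b->0: no, a/aabb meet in 0. Open state 1: 0b->1.
ba: 1a undefined. 1a->0: ok.
bb: 1b undefined. 1b->0: no, a/aabb meet in 0. 1b->1: ok.
All examples now run through 2 states with every (state, symbol) defined. Accept strings end in {0}, Reject strings end in {1}; accept={0}.

states=2 start=0 accept={0} delta: 0a->0 0b->1 1a->0 1b->1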